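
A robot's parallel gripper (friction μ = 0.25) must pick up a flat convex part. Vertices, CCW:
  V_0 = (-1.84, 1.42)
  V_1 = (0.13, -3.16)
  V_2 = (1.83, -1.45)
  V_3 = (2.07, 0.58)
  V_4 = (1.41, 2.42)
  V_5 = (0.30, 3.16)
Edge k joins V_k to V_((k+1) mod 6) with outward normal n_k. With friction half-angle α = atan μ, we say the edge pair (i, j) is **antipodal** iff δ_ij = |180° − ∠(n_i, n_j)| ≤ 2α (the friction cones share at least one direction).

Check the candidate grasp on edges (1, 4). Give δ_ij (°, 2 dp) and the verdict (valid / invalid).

δ = 78.86°, invalid

α = atan 0.25 = 14.04°;  2α = 28.07°
edge 1: e_1 = (+1.70, +1.71);  n_1 = (+0.7092, -0.7050)
edge 4: e_4 = (-1.11, +0.74);  n_4 = (+0.5547, +0.8321)
∠(n_1, n_4) = 101.14°
δ = |180° − 101.14°| = 78.86°
78.86° > 2α = 28.07°  →  invalid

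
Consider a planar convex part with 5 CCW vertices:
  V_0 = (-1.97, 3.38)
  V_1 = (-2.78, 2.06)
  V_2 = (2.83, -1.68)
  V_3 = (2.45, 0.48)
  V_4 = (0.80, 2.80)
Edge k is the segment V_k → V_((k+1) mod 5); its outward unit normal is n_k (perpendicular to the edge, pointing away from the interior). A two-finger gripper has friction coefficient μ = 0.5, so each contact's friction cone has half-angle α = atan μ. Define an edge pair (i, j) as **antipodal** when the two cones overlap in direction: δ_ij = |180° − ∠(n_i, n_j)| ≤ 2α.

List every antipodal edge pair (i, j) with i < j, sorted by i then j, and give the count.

count = 4; pairs: (0,2), (1,2), (1,3), (1,4)

α = atan 0.5 = 26.57°;  2α = 53.13°
n_0 = (-0.8523, +0.5230)
n_1 = (-0.5547, -0.8321)
n_2 = (+0.9849, +0.1733)
n_3 = (+0.8149, +0.5796)
n_4 = (+0.2049, +0.9788)
  (0,1): δ = 92.16°  ·
  (0,2): δ = 41.51°  ✓
  (0,3): δ = 66.96°  ·
  (0,4): δ = 109.71°  ·
  (1,2): δ = 46.33°  ✓
  (1,3): δ = 20.89°  ✓
  (1,4): δ = 21.86°  ✓
  (2,3): δ = 154.56°  ·
  (2,4): δ = 111.80°  ·
  (3,4): δ = 137.25°  ·
antipodal pairs: 4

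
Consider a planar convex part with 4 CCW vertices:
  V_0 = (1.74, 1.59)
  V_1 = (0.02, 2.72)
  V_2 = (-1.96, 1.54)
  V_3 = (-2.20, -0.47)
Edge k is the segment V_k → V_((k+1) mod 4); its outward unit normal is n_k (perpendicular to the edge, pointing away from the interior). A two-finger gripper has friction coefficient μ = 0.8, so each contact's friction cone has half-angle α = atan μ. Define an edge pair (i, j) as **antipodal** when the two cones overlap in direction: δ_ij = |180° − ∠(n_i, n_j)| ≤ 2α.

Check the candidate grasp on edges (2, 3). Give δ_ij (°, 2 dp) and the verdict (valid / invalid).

δ = 55.59°, valid

α = atan 0.8 = 38.66°;  2α = 77.32°
edge 2: e_2 = (-0.24, -2.01);  n_2 = (-0.9929, +0.1186)
edge 3: e_3 = (+3.94, +2.06);  n_3 = (+0.4633, -0.8862)
∠(n_2, n_3) = 124.41°
δ = |180° − 124.41°| = 55.59°
55.59° ≤ 2α = 77.32°  →  valid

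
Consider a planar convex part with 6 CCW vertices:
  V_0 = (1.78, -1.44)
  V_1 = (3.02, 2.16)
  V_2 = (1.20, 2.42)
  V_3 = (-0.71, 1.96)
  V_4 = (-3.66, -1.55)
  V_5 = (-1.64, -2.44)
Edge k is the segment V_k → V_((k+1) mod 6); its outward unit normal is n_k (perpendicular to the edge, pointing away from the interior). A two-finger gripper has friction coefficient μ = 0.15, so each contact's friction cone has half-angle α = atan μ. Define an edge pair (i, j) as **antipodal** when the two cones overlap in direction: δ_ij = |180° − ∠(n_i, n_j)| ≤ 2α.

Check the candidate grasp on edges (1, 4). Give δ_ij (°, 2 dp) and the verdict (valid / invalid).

δ = 15.65°, valid

α = atan 0.15 = 8.53°;  2α = 17.06°
edge 1: e_1 = (-1.82, +0.26);  n_1 = (+0.1414, +0.9899)
edge 4: e_4 = (+2.02, -0.89);  n_4 = (-0.4032, -0.9151)
∠(n_1, n_4) = 164.35°
δ = |180° − 164.35°| = 15.65°
15.65° ≤ 2α = 17.06°  →  valid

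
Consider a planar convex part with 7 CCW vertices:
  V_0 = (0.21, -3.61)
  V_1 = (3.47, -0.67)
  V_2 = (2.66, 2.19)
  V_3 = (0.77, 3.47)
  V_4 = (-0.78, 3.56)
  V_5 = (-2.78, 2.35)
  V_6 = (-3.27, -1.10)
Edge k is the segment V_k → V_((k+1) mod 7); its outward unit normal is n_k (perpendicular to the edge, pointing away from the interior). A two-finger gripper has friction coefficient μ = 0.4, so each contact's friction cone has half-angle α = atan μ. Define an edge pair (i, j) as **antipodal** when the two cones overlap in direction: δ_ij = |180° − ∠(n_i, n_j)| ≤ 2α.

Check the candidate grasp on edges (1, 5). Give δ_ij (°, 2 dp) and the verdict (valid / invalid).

δ = 23.90°, valid

α = atan 0.4 = 21.80°;  2α = 43.60°
edge 1: e_1 = (-0.81, +2.86);  n_1 = (+0.9622, +0.2725)
edge 5: e_5 = (-0.49, -3.45);  n_5 = (-0.9901, +0.1406)
∠(n_1, n_5) = 156.10°
δ = |180° − 156.10°| = 23.90°
23.90° ≤ 2α = 43.60°  →  valid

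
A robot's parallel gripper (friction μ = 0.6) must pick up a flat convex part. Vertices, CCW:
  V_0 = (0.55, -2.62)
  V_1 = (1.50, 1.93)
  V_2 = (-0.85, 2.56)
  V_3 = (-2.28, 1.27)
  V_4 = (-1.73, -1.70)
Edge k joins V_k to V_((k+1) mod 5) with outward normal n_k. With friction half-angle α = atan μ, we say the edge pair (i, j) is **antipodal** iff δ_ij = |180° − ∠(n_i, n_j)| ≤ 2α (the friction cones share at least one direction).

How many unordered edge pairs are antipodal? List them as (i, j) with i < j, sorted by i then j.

α = atan 0.6 = 30.96°;  2α = 61.93°
n_0 = (+0.9789, -0.2044)
n_1 = (+0.2589, +0.9659)
n_2 = (-0.6698, +0.7425)
n_3 = (-0.9833, -0.1821)
n_4 = (-0.3742, -0.9274)
  (0,1): δ = 93.21°  ·
  (0,2): δ = 36.15°  ✓
  (0,3): δ = 22.28°  ✓
  (0,4): δ = 79.82°  ·
  (1,2): δ = 122.94°  ·
  (1,3): δ = 64.50°  ·
  (1,4): δ = 6.97°  ✓
  (2,3): δ = 121.56°  ·
  (2,4): δ = 64.03°  ·
  (3,4): δ = 122.47°  ·
antipodal pairs: 3

count = 3; pairs: (0,2), (0,3), (1,4)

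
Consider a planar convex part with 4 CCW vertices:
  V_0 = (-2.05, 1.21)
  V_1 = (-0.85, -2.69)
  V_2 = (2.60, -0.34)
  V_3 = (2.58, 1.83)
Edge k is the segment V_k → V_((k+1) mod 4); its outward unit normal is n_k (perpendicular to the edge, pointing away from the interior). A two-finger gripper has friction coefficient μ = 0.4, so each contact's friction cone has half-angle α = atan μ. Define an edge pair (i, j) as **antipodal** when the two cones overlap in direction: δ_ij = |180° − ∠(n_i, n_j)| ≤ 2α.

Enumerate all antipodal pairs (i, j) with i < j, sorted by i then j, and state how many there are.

α = atan 0.4 = 21.80°;  2α = 43.60°
n_0 = (-0.9558, -0.2941)
n_1 = (+0.5630, -0.8265)
n_2 = (+1.0000, +0.0092)
n_3 = (-0.1327, +0.9912)
  (0,1): δ = 72.84°  ·
  (0,2): δ = 16.57°  ✓
  (0,3): δ = 80.52°  ·
  (1,2): δ = 123.73°  ·
  (1,3): δ = 26.63°  ✓
  (2,3): δ = 82.90°  ·
antipodal pairs: 2

count = 2; pairs: (0,2), (1,3)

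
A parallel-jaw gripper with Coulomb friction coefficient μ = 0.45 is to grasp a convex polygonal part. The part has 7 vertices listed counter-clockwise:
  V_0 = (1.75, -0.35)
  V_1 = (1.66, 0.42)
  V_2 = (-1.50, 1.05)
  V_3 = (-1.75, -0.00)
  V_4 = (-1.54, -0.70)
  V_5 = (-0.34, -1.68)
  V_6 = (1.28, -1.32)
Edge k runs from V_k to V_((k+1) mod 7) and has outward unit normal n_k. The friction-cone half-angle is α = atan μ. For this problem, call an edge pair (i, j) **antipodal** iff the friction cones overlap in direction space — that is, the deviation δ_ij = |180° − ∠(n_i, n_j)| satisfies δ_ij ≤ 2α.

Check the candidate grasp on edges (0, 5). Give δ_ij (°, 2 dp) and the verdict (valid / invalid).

α = atan 0.45 = 24.23°;  2α = 48.46°
edge 0: e_0 = (-0.09, +0.77);  n_0 = (+0.9932, +0.1161)
edge 5: e_5 = (+1.62, +0.36);  n_5 = (+0.2169, -0.9762)
∠(n_0, n_5) = 84.14°
δ = |180° − 84.14°| = 95.86°
95.86° > 2α = 48.46°  →  invalid

δ = 95.86°, invalid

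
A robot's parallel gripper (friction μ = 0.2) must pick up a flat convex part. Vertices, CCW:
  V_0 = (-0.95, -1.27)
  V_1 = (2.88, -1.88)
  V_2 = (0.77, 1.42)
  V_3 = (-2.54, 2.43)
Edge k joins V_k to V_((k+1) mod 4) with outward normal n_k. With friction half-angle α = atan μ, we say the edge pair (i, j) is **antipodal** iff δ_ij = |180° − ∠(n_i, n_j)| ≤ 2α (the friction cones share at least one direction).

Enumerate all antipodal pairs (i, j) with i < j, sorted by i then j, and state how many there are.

α = atan 0.2 = 11.31°;  2α = 22.62°
n_0 = (-0.1573, -0.9876)
n_1 = (+0.8425, +0.5387)
n_2 = (+0.2919, +0.9565)
n_3 = (-0.9188, -0.3948)
  (0,1): δ = 48.36°  ·
  (0,2): δ = 7.92°  ✓
  (0,3): δ = 122.30°  ·
  (1,2): δ = 139.56°  ·
  (1,3): δ = 9.34°  ✓
  (2,3): δ = 49.78°  ·
antipodal pairs: 2

count = 2; pairs: (0,2), (1,3)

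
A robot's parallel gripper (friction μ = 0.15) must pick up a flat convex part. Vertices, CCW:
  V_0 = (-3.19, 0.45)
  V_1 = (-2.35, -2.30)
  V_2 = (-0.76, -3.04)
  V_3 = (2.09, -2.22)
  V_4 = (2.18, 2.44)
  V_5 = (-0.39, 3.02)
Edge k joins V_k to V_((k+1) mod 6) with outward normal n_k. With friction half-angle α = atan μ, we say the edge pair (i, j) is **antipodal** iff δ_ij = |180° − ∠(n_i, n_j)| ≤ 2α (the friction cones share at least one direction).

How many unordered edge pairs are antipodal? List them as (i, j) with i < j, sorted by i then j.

α = atan 0.15 = 8.53°;  2α = 17.06°
n_0 = (-0.9564, -0.2921)
n_1 = (-0.4219, -0.9066)
n_2 = (+0.2765, -0.9610)
n_3 = (+0.9998, -0.0193)
n_4 = (+0.2201, +0.9755)
n_5 = (-0.6762, +0.7367)
  (0,1): δ = 131.94°  ·
  (0,2): δ = 90.93°  ·
  (0,3): δ = 18.09°  ·
  (0,4): δ = 60.30°  ·
  (0,5): δ = 115.56°  ·
  (1,2): δ = 138.99°  ·
  (1,3): δ = 66.15°  ·
  (1,4): δ = 12.24°  ✓
  (1,5): δ = 67.51°  ·
  (2,3): δ = 107.16°  ·
  (2,4): δ = 28.77°  ·
  (2,5): δ = 26.50°  ·
  (3,4): δ = 101.61°  ·
  (3,5): δ = 46.35°  ·
  (4,5): δ = 124.73°  ·
antipodal pairs: 1

count = 1; pairs: (1,4)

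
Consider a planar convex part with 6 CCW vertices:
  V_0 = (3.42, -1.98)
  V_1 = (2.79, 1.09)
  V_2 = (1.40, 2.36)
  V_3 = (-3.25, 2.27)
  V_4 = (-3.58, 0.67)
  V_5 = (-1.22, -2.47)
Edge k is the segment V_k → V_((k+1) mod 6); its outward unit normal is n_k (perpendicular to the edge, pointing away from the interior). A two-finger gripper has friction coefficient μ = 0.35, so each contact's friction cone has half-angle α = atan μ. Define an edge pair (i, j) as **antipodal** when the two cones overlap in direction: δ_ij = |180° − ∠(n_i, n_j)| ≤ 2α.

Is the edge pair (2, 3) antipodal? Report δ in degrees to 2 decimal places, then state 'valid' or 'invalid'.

δ = 102.76°, invalid

α = atan 0.35 = 19.29°;  2α = 38.58°
edge 2: e_2 = (-4.65, -0.09);  n_2 = (-0.0194, +0.9998)
edge 3: e_3 = (-0.33, -1.60);  n_3 = (-0.9794, +0.2020)
∠(n_2, n_3) = 77.24°
δ = |180° − 77.24°| = 102.76°
102.76° > 2α = 38.58°  →  invalid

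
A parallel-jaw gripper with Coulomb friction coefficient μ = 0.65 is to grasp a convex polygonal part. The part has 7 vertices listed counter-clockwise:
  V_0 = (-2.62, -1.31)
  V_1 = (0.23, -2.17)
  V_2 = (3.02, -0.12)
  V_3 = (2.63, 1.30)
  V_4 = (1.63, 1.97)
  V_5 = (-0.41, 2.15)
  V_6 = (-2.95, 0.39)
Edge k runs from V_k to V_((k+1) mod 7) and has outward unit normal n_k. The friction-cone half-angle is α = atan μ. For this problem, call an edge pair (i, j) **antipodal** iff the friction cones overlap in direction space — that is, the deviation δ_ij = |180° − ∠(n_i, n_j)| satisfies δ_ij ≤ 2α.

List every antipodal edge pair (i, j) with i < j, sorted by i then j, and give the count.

α = atan 0.65 = 33.02°;  2α = 66.05°
n_0 = (-0.2889, -0.9574)
n_1 = (+0.5921, -0.8059)
n_2 = (+0.9643, +0.2648)
n_3 = (+0.5566, +0.8308)
n_4 = (+0.0879, +0.9961)
n_5 = (-0.5695, +0.8220)
n_6 = (-0.9817, -0.1906)
  (0,1): δ = 126.90°  ·
  (0,2): δ = 57.85°  ✓
  (0,3): δ = 17.03°  ✓
  (0,4): δ = 11.75°  ✓
  (0,5): δ = 51.51°  ✓
  (0,6): δ = 117.78°  ·
  (1,2): δ = 110.95°  ·
  (1,3): δ = 70.13°  ·
  (1,4): δ = 41.35°  ✓
  (1,5): δ = 1.59°  ✓
  (1,6): δ = 64.68°  ✓
  (2,3): δ = 139.18°  ·
  (2,4): δ = 110.40°  ·
  (2,5): δ = 70.64°  ·
  (2,6): δ = 4.37°  ✓
  (3,4): δ = 151.22°  ·
  (3,5): δ = 111.46°  ·
  (3,6): δ = 45.19°  ✓
  (4,5): δ = 140.24°  ·
  (4,6): δ = 73.97°  ·
  (5,6): δ = 113.73°  ·
antipodal pairs: 9

count = 9; pairs: (0,2), (0,3), (0,4), (0,5), (1,4), (1,5), (1,6), (2,6), (3,6)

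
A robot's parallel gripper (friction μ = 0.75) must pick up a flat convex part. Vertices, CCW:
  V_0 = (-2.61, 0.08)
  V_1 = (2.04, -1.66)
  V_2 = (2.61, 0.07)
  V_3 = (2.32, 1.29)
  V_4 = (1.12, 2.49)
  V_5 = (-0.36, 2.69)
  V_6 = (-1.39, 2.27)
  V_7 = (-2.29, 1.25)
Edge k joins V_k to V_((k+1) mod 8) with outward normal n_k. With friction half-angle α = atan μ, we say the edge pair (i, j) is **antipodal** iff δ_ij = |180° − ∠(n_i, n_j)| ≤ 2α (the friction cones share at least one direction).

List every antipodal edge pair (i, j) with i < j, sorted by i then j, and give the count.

α = atan 0.75 = 36.87°;  2α = 73.74°
n_0 = (-0.3505, -0.9366)
n_1 = (+0.9498, -0.3129)
n_2 = (+0.9729, +0.2313)
n_3 = (+0.7071, +0.7071)
n_4 = (+0.1339, +0.9910)
n_5 = (-0.3776, +0.9260)
n_6 = (-0.7498, +0.6616)
n_7 = (-0.9646, +0.2638)
  (0,1): δ = 87.72°  ·
  (0,2): δ = 56.11°  ✓
  (0,3): δ = 24.48°  ✓
  (0,4): δ = 12.82°  ✓
  (0,5): δ = 42.70°  ✓
  (0,6): δ = 69.09°  ✓
  (0,7): δ = 95.22°  ·
  (1,2): δ = 148.39°  ·
  (1,3): δ = 116.76°  ·
  (1,4): δ = 79.46°  ·
  (1,5): δ = 49.58°  ✓
  (1,6): δ = 23.19°  ✓
  (1,7): δ = 2.94°  ✓
  (2,3): δ = 148.37°  ·
  (2,4): δ = 111.07°  ·
  (2,5): δ = 81.19°  ·
  (2,6): δ = 54.79°  ✓
  (2,7): δ = 28.67°  ✓
  (3,4): δ = 142.70°  ·
  (3,5): δ = 112.82°  ·
  (3,6): δ = 86.42°  ·
  (3,7): δ = 60.30°  ✓
  (4,5): δ = 150.12°  ·
  (4,6): δ = 123.73°  ·
  (4,7): δ = 97.60°  ·
  (5,6): δ = 153.61°  ·
  (5,7): δ = 127.48°  ·
  (6,7): δ = 153.87°  ·
antipodal pairs: 11

count = 11; pairs: (0,2), (0,3), (0,4), (0,5), (0,6), (1,5), (1,6), (1,7), (2,6), (2,7), (3,7)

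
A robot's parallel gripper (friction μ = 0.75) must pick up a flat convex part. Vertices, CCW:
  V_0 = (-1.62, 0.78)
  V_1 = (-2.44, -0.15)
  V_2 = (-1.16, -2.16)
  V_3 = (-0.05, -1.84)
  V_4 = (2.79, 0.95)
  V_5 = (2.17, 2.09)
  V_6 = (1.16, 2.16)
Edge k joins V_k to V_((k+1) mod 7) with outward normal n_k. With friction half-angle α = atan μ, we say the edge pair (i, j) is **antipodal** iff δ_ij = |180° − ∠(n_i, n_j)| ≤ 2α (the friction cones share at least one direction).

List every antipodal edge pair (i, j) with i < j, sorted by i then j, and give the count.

α = atan 0.75 = 36.87°;  2α = 73.74°
n_0 = (-0.7501, +0.6614)
n_1 = (-0.8435, -0.5371)
n_2 = (+0.2770, -0.9609)
n_3 = (+0.7008, -0.7134)
n_4 = (+0.8785, +0.4778)
n_5 = (+0.0691, +0.9976)
n_6 = (-0.4446, +0.8957)
  (0,1): δ = 106.11°  ·
  (0,2): δ = 32.52°  ✓
  (0,3): δ = 4.11°  ✓
  (0,4): δ = 69.94°  ✓
  (0,5): δ = 127.44°  ·
  (0,6): δ = 157.80°  ·
  (1,2): δ = 106.41°  ·
  (1,3): δ = 78.00°  ·
  (1,4): δ = 3.95°  ✓
  (1,5): δ = 53.55°  ✓
  (1,6): δ = 83.91°  ·
  (2,3): δ = 151.59°  ·
  (2,4): δ = 77.54°  ·
  (2,5): δ = 20.05°  ✓
  (2,6): δ = 10.32°  ✓
  (3,4): δ = 105.95°  ·
  (3,5): δ = 48.46°  ✓
  (3,6): δ = 18.09°  ✓
  (4,5): δ = 122.50°  ·
  (4,6): δ = 92.14°  ·
  (5,6): δ = 149.64°  ·
antipodal pairs: 9

count = 9; pairs: (0,2), (0,3), (0,4), (1,4), (1,5), (2,5), (2,6), (3,5), (3,6)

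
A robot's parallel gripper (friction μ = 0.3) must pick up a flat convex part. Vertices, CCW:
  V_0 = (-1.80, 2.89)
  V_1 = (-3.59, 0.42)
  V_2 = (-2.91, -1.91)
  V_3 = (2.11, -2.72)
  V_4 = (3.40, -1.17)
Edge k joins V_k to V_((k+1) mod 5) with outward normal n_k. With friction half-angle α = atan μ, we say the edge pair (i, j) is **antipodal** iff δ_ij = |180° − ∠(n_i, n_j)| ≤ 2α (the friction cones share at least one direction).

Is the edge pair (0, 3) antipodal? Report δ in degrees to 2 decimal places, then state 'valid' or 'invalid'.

α = atan 0.3 = 16.70°;  2α = 33.40°
edge 0: e_0 = (-1.79, -2.47);  n_0 = (-0.8097, +0.5868)
edge 3: e_3 = (+1.29, +1.55);  n_3 = (+0.7686, -0.6397)
∠(n_0, n_3) = 176.16°
δ = |180° − 176.16°| = 3.84°
3.84° ≤ 2α = 33.40°  →  valid

δ = 3.84°, valid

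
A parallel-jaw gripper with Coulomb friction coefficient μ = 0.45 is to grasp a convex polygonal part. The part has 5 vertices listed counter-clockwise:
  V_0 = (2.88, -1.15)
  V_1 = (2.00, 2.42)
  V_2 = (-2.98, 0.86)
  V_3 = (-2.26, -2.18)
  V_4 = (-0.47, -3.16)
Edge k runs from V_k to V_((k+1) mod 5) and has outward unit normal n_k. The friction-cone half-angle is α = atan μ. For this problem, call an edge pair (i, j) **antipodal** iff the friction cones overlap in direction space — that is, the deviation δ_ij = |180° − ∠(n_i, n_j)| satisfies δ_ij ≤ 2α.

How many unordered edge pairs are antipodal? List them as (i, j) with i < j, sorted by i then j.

count = 4; pairs: (0,2), (0,3), (1,3), (1,4)

α = atan 0.45 = 24.23°;  2α = 48.46°
n_0 = (+0.9709, +0.2393)
n_1 = (-0.2989, +0.9543)
n_2 = (-0.9731, -0.2305)
n_3 = (-0.4802, -0.8771)
n_4 = (+0.5145, -0.8575)
  (0,1): δ = 86.45°  ·
  (0,2): δ = 0.52°  ✓
  (0,3): δ = 47.45°  ✓
  (0,4): δ = 107.12°  ·
  (1,2): δ = 94.07°  ·
  (1,3): δ = 46.09°  ✓
  (1,4): δ = 13.57°  ✓
  (2,3): δ = 132.02°  ·
  (2,4): δ = 72.36°  ·
  (3,4): δ = 120.34°  ·
antipodal pairs: 4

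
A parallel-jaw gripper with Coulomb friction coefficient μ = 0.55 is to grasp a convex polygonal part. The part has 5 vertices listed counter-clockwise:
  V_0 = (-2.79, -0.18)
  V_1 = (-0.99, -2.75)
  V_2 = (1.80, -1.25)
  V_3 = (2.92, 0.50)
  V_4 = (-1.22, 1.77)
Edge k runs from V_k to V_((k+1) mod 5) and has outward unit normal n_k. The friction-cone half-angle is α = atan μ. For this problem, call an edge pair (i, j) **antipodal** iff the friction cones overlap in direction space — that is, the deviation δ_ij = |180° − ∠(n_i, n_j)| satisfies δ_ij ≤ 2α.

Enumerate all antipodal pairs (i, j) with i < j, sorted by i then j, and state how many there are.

α = atan 0.55 = 28.81°;  2α = 57.62°
n_0 = (-0.8191, -0.5737)
n_1 = (+0.4735, -0.8808)
n_2 = (+0.8423, -0.5391)
n_3 = (+0.2933, +0.9560)
n_4 = (-0.7789, +0.6271)
  (0,1): δ = 96.74°  ·
  (0,2): δ = 67.63°  ·
  (0,3): δ = 37.94°  ✓
  (0,4): δ = 106.15°  ·
  (1,2): δ = 150.88°  ·
  (1,3): δ = 45.32°  ✓
  (1,4): δ = 22.90°  ✓
  (2,3): δ = 74.43°  ·
  (2,4): δ = 6.22°  ✓
  (3,4): δ = 111.78°  ·
antipodal pairs: 4

count = 4; pairs: (0,3), (1,3), (1,4), (2,4)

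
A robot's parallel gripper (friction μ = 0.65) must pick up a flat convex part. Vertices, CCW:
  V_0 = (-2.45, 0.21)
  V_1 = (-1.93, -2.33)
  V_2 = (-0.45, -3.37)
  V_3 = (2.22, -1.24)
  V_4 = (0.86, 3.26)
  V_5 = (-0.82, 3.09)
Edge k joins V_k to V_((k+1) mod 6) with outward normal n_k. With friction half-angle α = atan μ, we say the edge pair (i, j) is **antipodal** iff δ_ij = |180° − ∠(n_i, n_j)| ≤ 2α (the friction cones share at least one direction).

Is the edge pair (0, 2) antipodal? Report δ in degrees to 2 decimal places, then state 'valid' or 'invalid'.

α = atan 0.65 = 33.02°;  2α = 66.05°
edge 0: e_0 = (+0.52, -2.54);  n_0 = (-0.9797, -0.2006)
edge 2: e_2 = (+2.67, +2.13);  n_2 = (+0.6236, -0.7817)
∠(n_0, n_2) = 117.01°
δ = |180° − 117.01°| = 62.99°
62.99° ≤ 2α = 66.05°  →  valid

δ = 62.99°, valid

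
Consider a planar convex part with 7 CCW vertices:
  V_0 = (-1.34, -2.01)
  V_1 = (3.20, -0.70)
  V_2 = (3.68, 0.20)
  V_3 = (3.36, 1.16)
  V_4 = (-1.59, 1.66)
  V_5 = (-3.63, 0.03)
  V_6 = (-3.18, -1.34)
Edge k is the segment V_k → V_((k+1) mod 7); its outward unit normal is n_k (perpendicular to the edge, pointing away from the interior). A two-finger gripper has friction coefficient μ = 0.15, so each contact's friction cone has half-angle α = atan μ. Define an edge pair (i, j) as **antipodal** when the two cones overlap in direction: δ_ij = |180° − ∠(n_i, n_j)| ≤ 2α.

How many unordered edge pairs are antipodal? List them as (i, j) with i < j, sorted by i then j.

α = atan 0.15 = 8.53°;  2α = 17.06°
n_0 = (+0.2772, -0.9608)
n_1 = (+0.8824, -0.4706)
n_2 = (+0.9487, +0.3162)
n_3 = (+0.1005, +0.9949)
n_4 = (-0.6242, +0.7812)
n_5 = (-0.9501, -0.3121)
n_6 = (-0.3422, -0.9396)
  (0,1): δ = 134.17°  ·
  (0,2): δ = 87.66°  ·
  (0,3): δ = 21.86°  ·
  (0,4): δ = 22.53°  ·
  (0,5): δ = 92.09°  ·
  (0,6): δ = 143.90°  ·
  (1,2): δ = 133.49°  ·
  (1,3): δ = 67.70°  ·
  (1,4): δ = 23.30°  ·
  (1,5): δ = 46.26°  ·
  (1,6): δ = 98.06°  ·
  (2,3): δ = 114.20°  ·
  (2,4): δ = 69.81°  ·
  (2,5): δ = 0.25°  ✓
  (2,6): δ = 51.56°  ·
  (3,4): δ = 135.61°  ·
  (3,5): δ = 66.05°  ·
  (3,6): δ = 14.24°  ✓
  (4,5): δ = 110.44°  ·
  (4,6): δ = 58.63°  ·
  (5,6): δ = 128.19°  ·
antipodal pairs: 2

count = 2; pairs: (2,5), (3,6)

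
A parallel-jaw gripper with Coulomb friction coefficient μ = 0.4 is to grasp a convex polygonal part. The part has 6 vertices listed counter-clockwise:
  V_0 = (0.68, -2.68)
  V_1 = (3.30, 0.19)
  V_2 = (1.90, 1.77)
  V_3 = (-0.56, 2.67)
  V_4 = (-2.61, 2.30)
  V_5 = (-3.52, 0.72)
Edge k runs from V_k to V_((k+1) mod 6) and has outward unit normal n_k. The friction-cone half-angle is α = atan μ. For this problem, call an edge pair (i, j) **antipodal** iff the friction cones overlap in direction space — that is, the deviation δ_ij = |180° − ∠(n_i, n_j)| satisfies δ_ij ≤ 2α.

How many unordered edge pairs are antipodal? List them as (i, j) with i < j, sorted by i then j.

α = atan 0.4 = 21.80°;  2α = 43.60°
n_0 = (+0.7385, -0.6742)
n_1 = (+0.7485, +0.6632)
n_2 = (+0.3436, +0.9391)
n_3 = (-0.1776, +0.9841)
n_4 = (-0.8666, +0.4991)
n_5 = (-0.6292, -0.7772)
  (0,1): δ = 96.06°  ·
  (0,2): δ = 67.70°  ·
  (0,3): δ = 37.38°  ✓
  (0,4): δ = 12.45°  ✓
  (0,5): δ = 93.40°  ·
  (1,2): δ = 151.64°  ·
  (1,3): δ = 121.31°  ·
  (1,4): δ = 71.48°  ·
  (1,5): δ = 9.47°  ✓
  (2,3): δ = 149.67°  ·
  (2,4): δ = 99.84°  ·
  (2,5): δ = 18.90°  ✓
  (3,4): δ = 130.17°  ·
  (3,5): δ = 49.22°  ·
  (4,5): δ = 99.05°  ·
antipodal pairs: 4

count = 4; pairs: (0,3), (0,4), (1,5), (2,5)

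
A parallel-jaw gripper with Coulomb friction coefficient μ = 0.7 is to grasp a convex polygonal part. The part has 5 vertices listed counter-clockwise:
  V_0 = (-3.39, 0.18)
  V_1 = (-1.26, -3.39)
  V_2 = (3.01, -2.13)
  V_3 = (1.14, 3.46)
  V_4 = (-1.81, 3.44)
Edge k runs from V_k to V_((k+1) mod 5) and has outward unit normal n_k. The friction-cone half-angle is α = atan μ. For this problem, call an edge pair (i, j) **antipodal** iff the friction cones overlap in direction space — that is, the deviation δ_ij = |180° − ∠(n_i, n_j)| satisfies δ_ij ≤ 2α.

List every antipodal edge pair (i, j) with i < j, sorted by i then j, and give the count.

α = atan 0.7 = 34.99°;  2α = 69.98°
n_0 = (-0.8588, -0.5124)
n_1 = (+0.2830, -0.9591)
n_2 = (+0.9483, +0.3172)
n_3 = (-0.0068, +1.0000)
n_4 = (-0.8999, +0.4361)
  (0,1): δ = 104.38°  ·
  (0,2): δ = 12.33°  ✓
  (0,3): δ = 59.57°  ✓
  (0,4): δ = 123.32°  ·
  (1,2): δ = 87.94°  ·
  (1,3): δ = 16.05°  ✓
  (1,4): δ = 47.70°  ✓
  (2,3): δ = 108.11°  ·
  (2,4): δ = 44.35°  ✓
  (3,4): δ = 116.25°  ·
antipodal pairs: 5

count = 5; pairs: (0,2), (0,3), (1,3), (1,4), (2,4)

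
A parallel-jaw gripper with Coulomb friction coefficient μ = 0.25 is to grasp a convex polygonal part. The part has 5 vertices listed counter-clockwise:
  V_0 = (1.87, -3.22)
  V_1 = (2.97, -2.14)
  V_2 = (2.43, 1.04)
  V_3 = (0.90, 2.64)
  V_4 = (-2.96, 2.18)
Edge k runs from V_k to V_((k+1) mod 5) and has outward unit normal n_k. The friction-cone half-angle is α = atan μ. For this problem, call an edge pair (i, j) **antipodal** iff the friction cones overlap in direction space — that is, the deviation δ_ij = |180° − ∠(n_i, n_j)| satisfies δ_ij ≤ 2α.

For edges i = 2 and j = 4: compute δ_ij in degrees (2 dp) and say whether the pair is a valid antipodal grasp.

δ = 1.91°, valid

α = atan 0.25 = 14.04°;  2α = 28.07°
edge 2: e_2 = (-1.53, +1.60);  n_2 = (+0.7227, +0.6911)
edge 4: e_4 = (+4.83, -5.40);  n_4 = (-0.7453, -0.6667)
∠(n_2, n_4) = 178.09°
δ = |180° − 178.09°| = 1.91°
1.91° ≤ 2α = 28.07°  →  valid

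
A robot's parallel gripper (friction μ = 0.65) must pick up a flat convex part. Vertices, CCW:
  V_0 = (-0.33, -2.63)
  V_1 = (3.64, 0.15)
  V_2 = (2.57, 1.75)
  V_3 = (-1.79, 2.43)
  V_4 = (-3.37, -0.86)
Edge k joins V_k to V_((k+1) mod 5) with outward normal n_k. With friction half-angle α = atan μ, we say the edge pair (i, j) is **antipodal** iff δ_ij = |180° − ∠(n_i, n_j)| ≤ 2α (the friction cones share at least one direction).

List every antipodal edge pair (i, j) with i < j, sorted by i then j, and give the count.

count = 5; pairs: (0,2), (0,3), (1,3), (1,4), (2,4)

α = atan 0.65 = 33.02°;  2α = 66.05°
n_0 = (+0.5736, -0.8191)
n_1 = (+0.8313, +0.5559)
n_2 = (+0.1541, +0.9881)
n_3 = (-0.9014, +0.4329)
n_4 = (-0.5032, -0.8642)
  (0,1): δ = 91.23°  ·
  (0,2): δ = 43.87°  ✓
  (0,3): δ = 29.35°  ✓
  (0,4): δ = 114.79°  ·
  (1,2): δ = 132.64°  ·
  (1,3): δ = 59.42°  ✓
  (1,4): δ = 26.02°  ✓
  (2,3): δ = 106.79°  ·
  (2,4): δ = 21.34°  ✓
  (3,4): δ = 94.56°  ·
antipodal pairs: 5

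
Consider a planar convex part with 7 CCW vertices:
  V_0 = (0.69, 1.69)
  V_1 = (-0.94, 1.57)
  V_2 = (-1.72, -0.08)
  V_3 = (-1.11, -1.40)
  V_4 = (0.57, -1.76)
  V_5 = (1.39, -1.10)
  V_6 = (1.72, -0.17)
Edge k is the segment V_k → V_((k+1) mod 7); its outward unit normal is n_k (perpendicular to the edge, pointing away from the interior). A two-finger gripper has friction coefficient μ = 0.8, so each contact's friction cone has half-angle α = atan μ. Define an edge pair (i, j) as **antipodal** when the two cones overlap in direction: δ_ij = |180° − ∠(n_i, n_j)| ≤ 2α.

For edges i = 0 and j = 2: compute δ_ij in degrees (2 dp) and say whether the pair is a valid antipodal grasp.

α = atan 0.8 = 38.66°;  2α = 77.32°
edge 0: e_0 = (-1.63, -0.12);  n_0 = (-0.0734, +0.9973)
edge 2: e_2 = (+0.61, -1.32);  n_2 = (-0.9078, -0.4195)
∠(n_0, n_2) = 110.59°
δ = |180° − 110.59°| = 69.41°
69.41° ≤ 2α = 77.32°  →  valid

δ = 69.41°, valid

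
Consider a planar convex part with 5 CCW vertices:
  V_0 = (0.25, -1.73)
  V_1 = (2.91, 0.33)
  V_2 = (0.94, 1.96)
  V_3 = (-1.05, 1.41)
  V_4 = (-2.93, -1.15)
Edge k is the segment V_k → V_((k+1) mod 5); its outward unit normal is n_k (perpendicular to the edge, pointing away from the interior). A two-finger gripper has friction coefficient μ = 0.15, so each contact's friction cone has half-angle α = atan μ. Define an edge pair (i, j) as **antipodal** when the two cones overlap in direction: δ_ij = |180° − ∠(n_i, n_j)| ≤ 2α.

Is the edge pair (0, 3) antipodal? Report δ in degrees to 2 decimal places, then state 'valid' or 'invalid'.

δ = 15.95°, valid

α = atan 0.15 = 8.53°;  2α = 17.06°
edge 0: e_0 = (+2.66, +2.06);  n_0 = (+0.6123, -0.7906)
edge 3: e_3 = (-1.88, -2.56);  n_3 = (-0.8060, +0.5919)
∠(n_0, n_3) = 164.05°
δ = |180° − 164.05°| = 15.95°
15.95° ≤ 2α = 17.06°  →  valid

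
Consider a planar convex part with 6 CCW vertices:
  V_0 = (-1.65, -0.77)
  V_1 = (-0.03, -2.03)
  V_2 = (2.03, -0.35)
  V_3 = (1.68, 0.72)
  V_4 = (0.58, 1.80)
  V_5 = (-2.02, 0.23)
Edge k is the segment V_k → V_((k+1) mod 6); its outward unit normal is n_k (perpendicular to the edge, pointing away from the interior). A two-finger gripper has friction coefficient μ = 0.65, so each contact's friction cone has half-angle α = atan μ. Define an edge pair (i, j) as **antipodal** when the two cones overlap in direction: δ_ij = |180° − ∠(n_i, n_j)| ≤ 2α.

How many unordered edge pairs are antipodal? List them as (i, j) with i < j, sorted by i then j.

α = atan 0.65 = 33.02°;  2α = 66.05°
n_0 = (-0.6139, -0.7894)
n_1 = (+0.6320, -0.7750)
n_2 = (+0.9504, +0.3109)
n_3 = (+0.7006, +0.7136)
n_4 = (-0.5169, +0.8560)
n_5 = (-0.9379, -0.3470)
  (0,1): δ = 102.93°  ·
  (0,2): δ = 34.01°  ✓
  (0,3): δ = 6.60°  ✓
  (0,4): δ = 69.00°  ·
  (0,5): δ = 148.18°  ·
  (1,2): δ = 111.09°  ·
  (1,3): δ = 83.67°  ·
  (1,4): δ = 8.07°  ✓
  (1,5): δ = 71.11°  ·
  (2,3): δ = 152.59°  ·
  (2,4): δ = 76.99°  ·
  (2,5): δ = 2.19°  ✓
  (3,4): δ = 104.40°  ·
  (3,5): δ = 25.22°  ✓
  (4,5): δ = 100.82°  ·
antipodal pairs: 5

count = 5; pairs: (0,2), (0,3), (1,4), (2,5), (3,5)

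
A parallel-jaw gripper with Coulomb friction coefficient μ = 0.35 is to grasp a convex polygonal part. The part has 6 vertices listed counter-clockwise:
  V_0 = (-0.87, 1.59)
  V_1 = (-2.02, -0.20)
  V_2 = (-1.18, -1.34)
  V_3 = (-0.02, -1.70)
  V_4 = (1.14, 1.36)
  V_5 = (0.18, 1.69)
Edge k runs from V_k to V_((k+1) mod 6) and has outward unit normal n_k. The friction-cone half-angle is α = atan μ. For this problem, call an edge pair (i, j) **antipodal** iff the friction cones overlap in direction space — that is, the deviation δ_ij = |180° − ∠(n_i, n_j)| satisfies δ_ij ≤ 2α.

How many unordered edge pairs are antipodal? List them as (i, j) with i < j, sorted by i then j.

α = atan 0.35 = 19.29°;  2α = 38.58°
n_0 = (-0.8413, +0.5405)
n_1 = (-0.8051, -0.5932)
n_2 = (-0.2964, -0.9551)
n_3 = (+0.9351, -0.3545)
n_4 = (+0.3251, +0.9457)
n_5 = (-0.0948, +0.9955)
  (0,1): δ = 110.90°  ·
  (0,2): δ = 74.52°  ·
  (0,3): δ = 11.96°  ✓
  (0,4): δ = 103.75°  ·
  (0,5): δ = 128.16°  ·
  (1,2): δ = 143.63°  ·
  (1,3): δ = 57.15°  ·
  (1,4): δ = 34.65°  ✓
  (1,5): δ = 59.06°  ·
  (2,3): δ = 93.52°  ·
  (2,4): δ = 1.73°  ✓
  (2,5): δ = 22.68°  ✓
  (3,4): δ = 88.21°  ·
  (3,5): δ = 63.80°  ·
  (4,5): δ = 155.59°  ·
antipodal pairs: 4

count = 4; pairs: (0,3), (1,4), (2,4), (2,5)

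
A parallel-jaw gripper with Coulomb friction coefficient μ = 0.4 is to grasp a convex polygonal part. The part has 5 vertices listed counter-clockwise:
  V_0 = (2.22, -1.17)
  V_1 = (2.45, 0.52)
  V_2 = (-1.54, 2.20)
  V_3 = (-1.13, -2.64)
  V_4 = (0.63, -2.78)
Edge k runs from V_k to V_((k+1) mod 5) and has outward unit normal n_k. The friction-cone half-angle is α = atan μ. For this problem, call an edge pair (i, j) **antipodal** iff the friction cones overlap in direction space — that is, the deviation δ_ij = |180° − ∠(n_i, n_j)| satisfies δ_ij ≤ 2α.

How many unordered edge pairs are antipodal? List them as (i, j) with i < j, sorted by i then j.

count = 2; pairs: (0,2), (1,3)

α = atan 0.4 = 21.80°;  2α = 43.60°
n_0 = (+0.9909, -0.1349)
n_1 = (+0.3881, +0.9216)
n_2 = (-0.9964, -0.0844)
n_3 = (-0.0793, -0.9969)
n_4 = (+0.7115, -0.7027)
  (0,1): δ = 105.08°  ·
  (0,2): δ = 12.59°  ✓
  (0,3): δ = 93.20°  ·
  (0,4): δ = 143.11°  ·
  (1,2): δ = 62.32°  ·
  (1,3): δ = 18.29°  ✓
  (1,4): δ = 68.19°  ·
  (2,3): δ = 99.39°  ·
  (2,4): δ = 49.48°  ·
  (3,4): δ = 130.09°  ·
antipodal pairs: 2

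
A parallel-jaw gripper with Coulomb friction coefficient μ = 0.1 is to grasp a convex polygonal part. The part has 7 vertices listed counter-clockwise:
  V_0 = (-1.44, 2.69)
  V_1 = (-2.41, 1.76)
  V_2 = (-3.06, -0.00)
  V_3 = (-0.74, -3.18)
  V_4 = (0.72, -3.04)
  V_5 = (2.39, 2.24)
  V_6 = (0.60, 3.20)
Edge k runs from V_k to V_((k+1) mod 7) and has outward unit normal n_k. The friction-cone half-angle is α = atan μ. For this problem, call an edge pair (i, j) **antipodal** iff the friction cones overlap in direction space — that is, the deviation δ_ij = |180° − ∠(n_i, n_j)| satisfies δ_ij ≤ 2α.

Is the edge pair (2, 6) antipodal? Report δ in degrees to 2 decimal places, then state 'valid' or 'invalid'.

δ = 67.92°, invalid

α = atan 0.1 = 5.71°;  2α = 11.42°
edge 2: e_2 = (+2.32, -3.18);  n_2 = (-0.8079, -0.5894)
edge 6: e_6 = (-2.04, -0.51);  n_6 = (-0.2425, +0.9701)
∠(n_2, n_6) = 112.08°
δ = |180° − 112.08°| = 67.92°
67.92° > 2α = 11.42°  →  invalid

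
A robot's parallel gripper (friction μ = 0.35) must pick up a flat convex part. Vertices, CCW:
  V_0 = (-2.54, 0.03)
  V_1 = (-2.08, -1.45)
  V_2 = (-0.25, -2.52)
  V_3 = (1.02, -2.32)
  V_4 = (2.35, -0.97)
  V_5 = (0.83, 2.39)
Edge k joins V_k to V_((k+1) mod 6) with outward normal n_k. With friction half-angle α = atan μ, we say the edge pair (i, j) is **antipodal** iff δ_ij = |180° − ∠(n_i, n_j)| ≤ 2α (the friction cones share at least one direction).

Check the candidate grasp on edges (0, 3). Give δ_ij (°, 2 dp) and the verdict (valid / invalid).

α = atan 0.35 = 19.29°;  2α = 38.58°
edge 0: e_0 = (+0.46, -1.48);  n_0 = (-0.9549, -0.2968)
edge 3: e_3 = (+1.33, +1.35);  n_3 = (+0.7124, -0.7018)
∠(n_0, n_3) = 118.16°
δ = |180° − 118.16°| = 61.84°
61.84° > 2α = 38.58°  →  invalid

δ = 61.84°, invalid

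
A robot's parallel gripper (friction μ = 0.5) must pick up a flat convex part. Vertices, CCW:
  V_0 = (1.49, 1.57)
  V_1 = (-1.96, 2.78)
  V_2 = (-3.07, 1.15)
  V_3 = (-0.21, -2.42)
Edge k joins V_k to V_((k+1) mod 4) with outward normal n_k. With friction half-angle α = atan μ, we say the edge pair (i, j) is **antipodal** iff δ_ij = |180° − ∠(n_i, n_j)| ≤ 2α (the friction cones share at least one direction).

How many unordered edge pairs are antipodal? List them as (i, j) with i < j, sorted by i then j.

α = atan 0.5 = 26.57°;  2α = 53.13°
n_0 = (+0.3310, +0.9436)
n_1 = (-0.8265, +0.5629)
n_2 = (-0.7804, -0.6252)
n_3 = (+0.9200, -0.3920)
  (0,1): δ = 104.93°  ·
  (0,2): δ = 31.97°  ✓
  (0,3): δ = 86.25°  ·
  (1,2): δ = 107.05°  ·
  (1,3): δ = 11.18°  ✓
  (2,3): δ = 61.78°  ·
antipodal pairs: 2

count = 2; pairs: (0,2), (1,3)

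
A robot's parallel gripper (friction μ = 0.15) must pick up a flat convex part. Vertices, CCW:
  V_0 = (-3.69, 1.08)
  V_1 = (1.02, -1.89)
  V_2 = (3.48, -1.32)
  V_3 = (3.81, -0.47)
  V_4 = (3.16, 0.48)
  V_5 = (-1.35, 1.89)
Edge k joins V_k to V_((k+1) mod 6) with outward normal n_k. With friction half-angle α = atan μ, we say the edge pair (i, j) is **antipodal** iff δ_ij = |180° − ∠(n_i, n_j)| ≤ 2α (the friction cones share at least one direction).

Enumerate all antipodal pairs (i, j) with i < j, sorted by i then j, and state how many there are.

count = 2; pairs: (0,4), (1,5)

α = atan 0.15 = 8.53°;  2α = 17.06°
n_0 = (-0.5334, -0.8459)
n_1 = (+0.2257, -0.9742)
n_2 = (+0.9322, -0.3619)
n_3 = (+0.8253, +0.5647)
n_4 = (+0.2984, +0.9544)
n_5 = (-0.3271, +0.9450)
  (0,1): δ = 134.72°  ·
  (0,2): δ = 78.98°  ·
  (0,3): δ = 23.39°  ·
  (0,4): δ = 14.87°  ✓
  (0,5): δ = 51.33°  ·
  (1,2): δ = 124.26°  ·
  (1,3): δ = 68.67°  ·
  (1,4): δ = 30.41°  ·
  (1,5): δ = 6.05°  ✓
  (2,3): δ = 124.40°  ·
  (2,4): δ = 86.14°  ·
  (2,5): δ = 49.69°  ·
  (3,4): δ = 141.74°  ·
  (3,5): δ = 105.29°  ·
  (4,5): δ = 143.55°  ·
antipodal pairs: 2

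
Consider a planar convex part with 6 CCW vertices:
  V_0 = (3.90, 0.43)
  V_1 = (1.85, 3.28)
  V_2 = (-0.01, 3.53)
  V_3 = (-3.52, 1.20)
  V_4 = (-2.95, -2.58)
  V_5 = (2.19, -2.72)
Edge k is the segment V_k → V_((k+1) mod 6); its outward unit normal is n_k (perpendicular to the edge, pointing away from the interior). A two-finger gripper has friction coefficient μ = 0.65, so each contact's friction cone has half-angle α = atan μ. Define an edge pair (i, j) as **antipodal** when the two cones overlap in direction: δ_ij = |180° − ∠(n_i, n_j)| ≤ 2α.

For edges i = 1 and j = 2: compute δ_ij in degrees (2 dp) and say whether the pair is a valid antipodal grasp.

δ = 138.77°, invalid

α = atan 0.65 = 33.02°;  2α = 66.05°
edge 1: e_1 = (-1.86, +0.25);  n_1 = (+0.1332, +0.9911)
edge 2: e_2 = (-3.51, -2.33);  n_2 = (-0.5531, +0.8331)
∠(n_1, n_2) = 41.23°
δ = |180° − 41.23°| = 138.77°
138.77° > 2α = 66.05°  →  invalid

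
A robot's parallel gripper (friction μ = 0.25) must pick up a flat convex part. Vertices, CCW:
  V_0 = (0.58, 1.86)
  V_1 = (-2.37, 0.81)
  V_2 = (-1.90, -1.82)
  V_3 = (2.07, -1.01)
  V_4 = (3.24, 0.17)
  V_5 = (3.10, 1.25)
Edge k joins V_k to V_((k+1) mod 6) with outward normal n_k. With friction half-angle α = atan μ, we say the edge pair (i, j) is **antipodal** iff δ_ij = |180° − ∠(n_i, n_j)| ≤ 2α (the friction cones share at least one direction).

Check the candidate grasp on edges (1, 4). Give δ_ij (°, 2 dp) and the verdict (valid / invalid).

α = atan 0.25 = 14.04°;  2α = 28.07°
edge 1: e_1 = (+0.47, -2.63);  n_1 = (-0.9844, -0.1759)
edge 4: e_4 = (-0.14, +1.08);  n_4 = (+0.9917, +0.1286)
∠(n_1, n_4) = 177.25°
δ = |180° − 177.25°| = 2.75°
2.75° ≤ 2α = 28.07°  →  valid

δ = 2.75°, valid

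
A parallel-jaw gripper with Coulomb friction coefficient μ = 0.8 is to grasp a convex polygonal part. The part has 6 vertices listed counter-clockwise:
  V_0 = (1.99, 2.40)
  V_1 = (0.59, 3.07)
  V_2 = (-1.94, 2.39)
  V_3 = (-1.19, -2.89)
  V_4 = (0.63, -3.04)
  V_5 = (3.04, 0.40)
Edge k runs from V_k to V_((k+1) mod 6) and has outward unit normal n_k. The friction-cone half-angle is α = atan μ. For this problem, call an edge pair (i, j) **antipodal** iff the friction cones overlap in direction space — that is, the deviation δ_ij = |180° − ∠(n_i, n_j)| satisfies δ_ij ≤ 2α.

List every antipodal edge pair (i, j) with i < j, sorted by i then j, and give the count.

α = atan 0.8 = 38.66°;  2α = 77.32°
n_0 = (+0.4317, +0.9020)
n_1 = (-0.2596, +0.9657)
n_2 = (-0.9901, -0.1406)
n_3 = (-0.0821, -0.9966)
n_4 = (+0.8190, -0.5738)
n_5 = (+0.8854, +0.4648)
  (0,1): δ = 139.38°  ·
  (0,2): δ = 56.34°  ✓
  (0,3): δ = 20.86°  ✓
  (0,4): δ = 80.56°  ·
  (0,5): δ = 143.27°  ·
  (1,2): δ = 96.96°  ·
  (1,3): δ = 19.76°  ✓
  (1,4): δ = 39.94°  ✓
  (1,5): δ = 102.66°  ·
  (2,3): δ = 102.80°  ·
  (2,4): δ = 43.10°  ✓
  (2,5): δ = 19.61°  ✓
  (3,4): δ = 120.30°  ·
  (3,5): δ = 57.59°  ✓
  (4,5): δ = 117.29°  ·
antipodal pairs: 7

count = 7; pairs: (0,2), (0,3), (1,3), (1,4), (2,4), (2,5), (3,5)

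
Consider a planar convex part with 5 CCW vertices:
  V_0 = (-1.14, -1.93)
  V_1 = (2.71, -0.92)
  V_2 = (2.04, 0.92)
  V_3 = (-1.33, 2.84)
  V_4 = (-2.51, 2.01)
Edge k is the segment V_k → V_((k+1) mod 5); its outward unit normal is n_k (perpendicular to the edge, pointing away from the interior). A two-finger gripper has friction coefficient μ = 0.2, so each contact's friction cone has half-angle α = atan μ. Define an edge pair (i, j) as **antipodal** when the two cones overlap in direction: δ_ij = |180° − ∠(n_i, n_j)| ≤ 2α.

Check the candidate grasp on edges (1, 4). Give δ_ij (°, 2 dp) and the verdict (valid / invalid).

α = atan 0.2 = 11.31°;  2α = 22.62°
edge 1: e_1 = (-0.67, +1.84);  n_1 = (+0.9396, +0.3422)
edge 4: e_4 = (+1.37, -3.94);  n_4 = (-0.9445, -0.3284)
∠(n_1, n_4) = 179.17°
δ = |180° − 179.17°| = 0.83°
0.83° ≤ 2α = 22.62°  →  valid

δ = 0.83°, valid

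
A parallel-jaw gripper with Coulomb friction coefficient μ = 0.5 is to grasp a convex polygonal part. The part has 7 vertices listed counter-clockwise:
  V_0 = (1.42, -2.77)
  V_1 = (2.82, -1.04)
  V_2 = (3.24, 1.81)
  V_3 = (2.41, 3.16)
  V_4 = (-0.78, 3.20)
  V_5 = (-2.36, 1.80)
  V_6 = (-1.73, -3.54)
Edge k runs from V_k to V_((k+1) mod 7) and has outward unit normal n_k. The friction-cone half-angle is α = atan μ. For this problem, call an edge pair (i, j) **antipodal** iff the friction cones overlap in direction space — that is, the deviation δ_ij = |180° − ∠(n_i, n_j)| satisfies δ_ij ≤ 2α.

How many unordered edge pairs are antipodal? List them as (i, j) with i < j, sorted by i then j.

α = atan 0.5 = 26.57°;  2α = 53.13°
n_0 = (+0.7773, -0.6291)
n_1 = (+0.9893, -0.1458)
n_2 = (+0.8519, +0.5237)
n_3 = (+0.0125, +0.9999)
n_4 = (-0.6632, +0.7485)
n_5 = (-0.9931, -0.1172)
n_6 = (+0.2375, -0.9714)
  (0,1): δ = 149.40°  ·
  (0,2): δ = 109.43°  ·
  (0,3): δ = 51.74°  ✓
  (0,4): δ = 9.48°  ✓
  (0,5): δ = 45.71°  ✓
  (0,6): δ = 142.72°  ·
  (1,2): δ = 140.03°  ·
  (1,3): δ = 82.34°  ·
  (1,4): δ = 40.07°  ✓
  (1,5): δ = 15.11°  ✓
  (1,6): δ = 112.12°  ·
  (2,3): δ = 122.30°  ·
  (2,4): δ = 80.04°  ·
  (2,5): δ = 24.86°  ✓
  (2,6): δ = 72.15°  ·
  (3,4): δ = 137.74°  ·
  (3,5): δ = 82.55°  ·
  (3,6): δ = 14.45°  ✓
  (4,5): δ = 124.81°  ·
  (4,6): δ = 27.81°  ✓
  (5,6): δ = 82.99°  ·
antipodal pairs: 8

count = 8; pairs: (0,3), (0,4), (0,5), (1,4), (1,5), (2,5), (3,6), (4,6)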